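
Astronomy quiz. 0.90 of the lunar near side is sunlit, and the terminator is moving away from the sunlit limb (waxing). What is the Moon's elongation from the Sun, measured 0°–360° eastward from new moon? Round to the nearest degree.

143°

cos θ = 1 − 2f = -0.800, giving a principal value of 143.1°.
Before full moon the principal value applies: θ = 143.1°.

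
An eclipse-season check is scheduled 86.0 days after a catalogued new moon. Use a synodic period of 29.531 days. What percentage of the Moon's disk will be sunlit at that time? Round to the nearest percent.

86.0/29.531 = 2.912 lunations, so 2 complete cycles and 26.94 d into the next.
Elongation θ = 360° × 26.94/29.531 ≈ 328.4°.
cos 328.4° = 0.852, so f = (1 − 0.852)/2 = 0.074, so 7%.

7%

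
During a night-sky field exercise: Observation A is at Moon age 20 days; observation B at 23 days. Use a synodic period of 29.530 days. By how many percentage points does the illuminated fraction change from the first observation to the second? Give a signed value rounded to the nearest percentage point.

-31 percentage points

θ₁ = 360° × 20/29.530 = 243.8°, f₁ = (1 − cos θ₁)/2 = 0.721.
θ₂ = 360° × 23/29.530 = 280.4°, f₂ = (1 − cos θ₂)/2 = 0.410.
Change = f₂ − f₁ = -0.311 → -31 percentage points.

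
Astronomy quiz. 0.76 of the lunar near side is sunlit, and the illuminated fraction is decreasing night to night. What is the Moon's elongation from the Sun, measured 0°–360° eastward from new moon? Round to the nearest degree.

239°

Invert f = (1 − cos θ)/2 to get cos θ = 1 − 2(0.76) = -0.520, hence θ₀ = arccos -0.520 = 121.3°.
A waning Moon lies in 180°–360°, so θ = 360° − 121.3° = 238.7°.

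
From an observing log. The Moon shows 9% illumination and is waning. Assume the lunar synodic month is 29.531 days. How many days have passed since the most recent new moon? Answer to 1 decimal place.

26.7 days

From f = (1 − cos θ)/2: cos θ = 1 − 2×0.09 = 0.820; arccos → 34.9°.
Waning ⇒ past full, so θ = 360° − 34.9° = 325.1°.
At 360°/29.531 d per day, 325.1° corresponds to 26.67 days.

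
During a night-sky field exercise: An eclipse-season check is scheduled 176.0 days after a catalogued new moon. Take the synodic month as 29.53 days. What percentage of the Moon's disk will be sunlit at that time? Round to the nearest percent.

176.0/29.53 = 5.960 lunations, so 5 complete cycles and 28.35 d into the next.
Elongation θ = 360° × 28.35/29.53 ≈ 345.6°.
Illuminated fraction = (1 − cos 345.6°)/2 = (1 − 0.969)/2 ≈ 0.016, so 2%.

2%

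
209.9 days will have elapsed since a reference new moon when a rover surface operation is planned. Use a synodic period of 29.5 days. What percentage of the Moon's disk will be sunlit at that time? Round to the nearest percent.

209.9 d spans 7 complete synodic months (7 × 29.5 = 206.50 d) plus 3.40 d.
Phase angle: θ = 360°·(3.40 d)/(29.5 d) = 41.5°.
Illuminated fraction = (1 − cos 41.5°)/2 = (1 − 0.749)/2 ≈ 0.125, so 13%.

13%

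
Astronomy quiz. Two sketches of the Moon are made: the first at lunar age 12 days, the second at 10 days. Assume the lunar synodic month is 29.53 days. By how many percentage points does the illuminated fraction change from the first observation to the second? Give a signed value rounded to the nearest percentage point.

First observation: θ = 360°·12/29.53 = 146.3°, so f = 0.916.
Second observation: θ = 121.9°, f = 0.764.
Δf = 0.764 − 0.916 = -0.152, i.e. -15 pp.

-15 percentage points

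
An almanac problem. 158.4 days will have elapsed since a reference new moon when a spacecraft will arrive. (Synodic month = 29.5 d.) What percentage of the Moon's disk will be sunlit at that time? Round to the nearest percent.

84%

158.4 d spans 5 complete synodic months (5 × 29.5 = 147.50 d) plus 10.90 d.
The Moon has covered 10.90/29.5 of its cycle, so θ ≈ 360° × 10.90/29.5 = 133.0°.
cos 133.0° = (-0.682), so f = (1 − (-0.682))/2 = 0.841, so 84%.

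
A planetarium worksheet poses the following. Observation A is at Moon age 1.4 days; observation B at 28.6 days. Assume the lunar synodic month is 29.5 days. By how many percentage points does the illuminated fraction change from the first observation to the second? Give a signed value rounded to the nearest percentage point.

-1 pp

First observation: θ = 360°·1.4/29.5 = 17.1°, so f = 0.022.
Second observation: θ = 349.0°, f = 0.009.
Δf = 0.009 − 0.022 = -0.013, i.e. -1 pp.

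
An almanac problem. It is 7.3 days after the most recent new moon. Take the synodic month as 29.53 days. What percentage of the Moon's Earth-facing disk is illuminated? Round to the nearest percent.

Elongation θ = 360° × 7.3/29.53 ≈ 89.0°.
With cos θ = 0.018, the lit fraction is (1 − 0.018)/2 ≈ 0.491, so 49%.

49%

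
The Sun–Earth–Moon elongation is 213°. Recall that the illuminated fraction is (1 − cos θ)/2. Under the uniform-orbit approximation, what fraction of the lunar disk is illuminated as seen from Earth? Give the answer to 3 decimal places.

0.919

Half-versine of 213°: (1 − (-0.839))/2 = 0.919.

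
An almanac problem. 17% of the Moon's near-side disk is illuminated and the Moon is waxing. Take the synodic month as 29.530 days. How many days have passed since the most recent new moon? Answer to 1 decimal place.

4.0 days

cos θ = 1 − 2f = 0.660, giving a principal value of 48.7°.
The Moon is waxing (0°–180°), so θ = 48.7° directly.
At 360°/29.530 d per day, 48.7° corresponds to 3.99 days.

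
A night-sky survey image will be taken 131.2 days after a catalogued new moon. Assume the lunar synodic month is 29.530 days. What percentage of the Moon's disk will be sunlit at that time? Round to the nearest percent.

97%

131.2 d spans 4 complete synodic months (4 × 29.530 = 118.12 d) plus 13.08 d.
Elongation θ = 360° × 13.08/29.530 ≈ 159.5°.
cos 159.5° = (-0.936), so f = (1 − (-0.936))/2 = 0.968, so 97%.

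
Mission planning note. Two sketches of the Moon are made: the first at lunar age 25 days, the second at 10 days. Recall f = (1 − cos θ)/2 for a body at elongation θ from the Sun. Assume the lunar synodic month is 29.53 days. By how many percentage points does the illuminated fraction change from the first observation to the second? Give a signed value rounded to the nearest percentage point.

+55 percentage points

First observation: θ = 360°·25/29.53 = 304.8°, so f = 0.215.
Second observation: θ = 121.9°, f = 0.764.
Δf = 0.764 − 0.215 = +0.549, i.e. +55 pp.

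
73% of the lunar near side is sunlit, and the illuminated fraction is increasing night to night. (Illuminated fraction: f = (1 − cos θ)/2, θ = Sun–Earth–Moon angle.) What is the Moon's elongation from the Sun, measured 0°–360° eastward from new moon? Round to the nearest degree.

From f = (1 − cos θ)/2: cos θ = 1 − 2×0.73 = -0.460; arccos → 117.4°.
Before full moon the principal value applies: θ = 117.4°.

117°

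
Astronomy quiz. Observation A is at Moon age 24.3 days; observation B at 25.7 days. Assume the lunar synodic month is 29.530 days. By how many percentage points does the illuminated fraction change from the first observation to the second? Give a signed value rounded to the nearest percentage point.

θ₁ = 360° × 24.3/29.530 = 296.2°, f₁ = (1 − cos θ₁)/2 = 0.279.
θ₂ = 360° × 25.7/29.530 = 313.3°, f₂ = (1 − cos θ₂)/2 = 0.157.
Change = f₂ − f₁ = -0.122 → -12 percentage points.

-12 percentage points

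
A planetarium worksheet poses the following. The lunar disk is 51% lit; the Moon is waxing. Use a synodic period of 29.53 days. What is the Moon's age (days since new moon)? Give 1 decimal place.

7.5 days

cos θ = 1 − 2f = -0.020, giving a principal value of 91.1°.
Before full moon the principal value applies: θ = 91.1°.
At 360°/29.53 d per day, 91.1° corresponds to 7.48 days.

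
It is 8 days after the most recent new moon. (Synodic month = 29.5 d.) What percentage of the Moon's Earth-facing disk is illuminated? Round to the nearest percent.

Phase angle: θ = 360°·(8 d)/(29.5 d) = 97.6°.
Illuminated fraction = (1 − cos 97.6°)/2 = (1 − (-0.133))/2 ≈ 0.566, so 57%.

57%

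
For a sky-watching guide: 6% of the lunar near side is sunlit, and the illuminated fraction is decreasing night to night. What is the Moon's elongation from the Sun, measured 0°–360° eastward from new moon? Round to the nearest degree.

From f = (1 − cos θ)/2: cos θ = 1 − 2×0.06 = 0.880; arccos → 28.4°.
A waning Moon lies in 180°–360°, so θ = 360° − 28.4° = 331.6°.

332°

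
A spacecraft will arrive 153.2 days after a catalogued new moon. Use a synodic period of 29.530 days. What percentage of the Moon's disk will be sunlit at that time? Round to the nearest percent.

31%

Reduce mod P: 153.2 − 5×29.530 = 5.55 d into the current lunation.
Elongation θ = 360° × 5.55/29.530 ≈ 67.7°.
With cos θ = 0.380, the lit fraction is (1 − 0.380)/2 ≈ 0.310, so 31%.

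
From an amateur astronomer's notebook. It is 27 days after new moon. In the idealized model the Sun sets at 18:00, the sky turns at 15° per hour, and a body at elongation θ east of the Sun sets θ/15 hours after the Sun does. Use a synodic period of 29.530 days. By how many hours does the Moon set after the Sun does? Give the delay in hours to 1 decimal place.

21.9 h

Phase angle: θ = 360°·(27 d)/(29.530 d) = 329.2°.
At 15° of sky rotation per hour, 329.2° corresponds to a 21.94 h lag.
So the Moon sets 21.94 h after the Sun.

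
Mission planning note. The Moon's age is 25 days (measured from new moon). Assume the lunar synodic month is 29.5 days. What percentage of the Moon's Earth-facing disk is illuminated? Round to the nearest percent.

21%

Elongation θ = 360° × 25/29.5 ≈ 305.1°.
Illuminated fraction = (1 − cos 305.1°)/2 = (1 − 0.575)/2 ≈ 0.213, so 21%.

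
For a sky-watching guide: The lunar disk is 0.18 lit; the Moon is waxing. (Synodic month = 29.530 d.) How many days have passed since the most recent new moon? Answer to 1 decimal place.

cos θ = 1 − 2f = 0.640, giving a principal value of 50.2°.
Waxing ⇒ before full, so θ = 50.2°.
At 360°/29.530 d per day, 50.2° corresponds to 4.12 days.

4.1 days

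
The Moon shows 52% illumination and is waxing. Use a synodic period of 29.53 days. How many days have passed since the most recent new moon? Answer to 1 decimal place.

7.6 days

From f = (1 − cos θ)/2: cos θ = 1 − 2×0.52 = -0.040; arccos → 92.3°.
The Moon is waxing (0°–180°), so θ = 92.3° directly.
At 360°/29.53 d per day, 92.3° corresponds to 7.57 days.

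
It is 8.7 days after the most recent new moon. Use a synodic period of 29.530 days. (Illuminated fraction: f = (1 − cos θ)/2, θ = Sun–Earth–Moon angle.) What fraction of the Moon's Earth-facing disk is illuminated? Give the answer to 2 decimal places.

Phase angle: θ = 360°·(8.7 d)/(29.530 d) = 106.1°.
cos 106.1° = (-0.277), so f = (1 − (-0.277))/2 = 0.638.

0.64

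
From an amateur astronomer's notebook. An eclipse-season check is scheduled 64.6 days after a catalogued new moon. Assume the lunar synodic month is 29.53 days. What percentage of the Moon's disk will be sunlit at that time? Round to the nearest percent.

Reduce mod P: 64.6 − 2×29.53 = 5.54 d into the current lunation.
The Moon has covered 5.54/29.53 of its cycle, so θ ≈ 360° × 5.54/29.53 = 67.5°.
Illuminated fraction = (1 − cos 67.5°)/2 = (1 − 0.382)/2 ≈ 0.309, so 31%.

31%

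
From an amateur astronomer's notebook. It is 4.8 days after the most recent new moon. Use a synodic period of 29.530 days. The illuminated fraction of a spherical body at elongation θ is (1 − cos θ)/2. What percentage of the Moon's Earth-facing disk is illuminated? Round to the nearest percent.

Elongation θ = 360° × 4.8/29.530 ≈ 58.5°.
With cos θ = 0.522, the lit fraction is (1 − 0.522)/2 ≈ 0.239, so 24%.

24%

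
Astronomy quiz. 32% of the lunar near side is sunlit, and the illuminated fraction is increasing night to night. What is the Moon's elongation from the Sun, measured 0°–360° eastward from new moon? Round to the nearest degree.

69°

cos θ = 1 − 2f = 0.360, giving a principal value of 68.9°.
Before full moon the principal value applies: θ = 68.9°.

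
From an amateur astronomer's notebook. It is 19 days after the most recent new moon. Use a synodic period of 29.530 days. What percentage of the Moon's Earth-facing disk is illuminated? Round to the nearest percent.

Elongation θ = 360° × 19/29.530 ≈ 231.6°.
Illuminated fraction = (1 − cos 231.6°)/2 = (1 − (-0.621))/2 ≈ 0.810, so 81%.

81%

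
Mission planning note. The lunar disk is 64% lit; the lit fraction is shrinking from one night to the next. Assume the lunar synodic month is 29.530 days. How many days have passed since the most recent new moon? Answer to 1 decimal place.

20.8 days

Invert f = (1 − cos θ)/2 to get cos θ = 1 − 2(0.64) = -0.280, hence θ₀ = arccos -0.280 = 106.3°.
Since the Moon is past full (waning), take the reflex angle: θ = 360° − 106.3° = 253.7°.
At 360°/29.530 d per day, 253.7° corresponds to 20.81 days.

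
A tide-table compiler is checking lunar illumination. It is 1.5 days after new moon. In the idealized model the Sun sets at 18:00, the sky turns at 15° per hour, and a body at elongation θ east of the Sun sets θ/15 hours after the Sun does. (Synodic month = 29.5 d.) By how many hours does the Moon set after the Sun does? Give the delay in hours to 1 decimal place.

1.2 h

Elongation θ = 360° × 1.5/29.5 ≈ 18.3°.
At 15° of sky rotation per hour, 18.3° corresponds to a 1.22 h lag.
So the Moon sets 1.22 h after the Sun.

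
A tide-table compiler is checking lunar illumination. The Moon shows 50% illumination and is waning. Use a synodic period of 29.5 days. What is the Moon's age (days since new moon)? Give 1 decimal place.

Invert f = (1 − cos θ)/2 to get cos θ = 1 − 2(0.50) = 0.000, hence θ₀ = arccos 0.000 = 90.0°.
A waning Moon lies in 180°–360°, so θ = 360° − 90.0° = 270.0°.
That fraction of the synodic month is 270.0/360 × 29.5 d ≈ 22.12 d.

22.1 days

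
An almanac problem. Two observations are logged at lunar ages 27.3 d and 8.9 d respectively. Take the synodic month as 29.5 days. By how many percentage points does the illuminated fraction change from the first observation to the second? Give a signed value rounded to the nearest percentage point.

+61 pp

First observation: θ = 360°·27.3/29.5 = 333.2°, so f = 0.054.
Second observation: θ = 108.6°, f = 0.660.
Δf = 0.660 − 0.054 = +0.606, i.e. +61 pp.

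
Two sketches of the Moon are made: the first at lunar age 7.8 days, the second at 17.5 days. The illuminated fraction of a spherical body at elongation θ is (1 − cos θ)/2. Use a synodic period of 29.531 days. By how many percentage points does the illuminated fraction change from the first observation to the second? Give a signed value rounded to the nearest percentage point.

+37 percentage points

θ₁ = 360° × 7.8/29.531 = 95.1°, f₁ = (1 − cos θ₁)/2 = 0.544.
θ₂ = 360° × 17.5/29.531 = 213.3°, f₂ = (1 − cos θ₂)/2 = 0.918.
Change = f₂ − f₁ = +0.373 → +37 percentage points.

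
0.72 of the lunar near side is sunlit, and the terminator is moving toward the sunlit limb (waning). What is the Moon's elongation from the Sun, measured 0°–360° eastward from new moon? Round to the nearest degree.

cos θ = 1 − 2f = -0.440, giving a principal value of 116.1°.
Since the Moon is past full (waning), take the reflex angle: θ = 360° − 116.1° = 243.9°.

244°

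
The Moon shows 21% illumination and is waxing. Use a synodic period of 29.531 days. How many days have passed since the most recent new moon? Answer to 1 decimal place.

4.5 days

Invert f = (1 − cos θ)/2 to get cos θ = 1 − 2(0.21) = 0.580, hence θ₀ = arccos 0.580 = 54.5°.
The Moon is waxing (0°–180°), so θ = 54.5° directly.
That fraction of the synodic month is 54.5/360 × 29.531 d ≈ 4.47 d.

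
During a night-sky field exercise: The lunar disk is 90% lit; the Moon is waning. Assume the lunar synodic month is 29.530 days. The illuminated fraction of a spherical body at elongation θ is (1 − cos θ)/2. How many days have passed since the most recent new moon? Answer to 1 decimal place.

From f = (1 − cos θ)/2: cos θ = 1 − 2×0.90 = -0.800; arccos → 143.1°.
A waning Moon lies in 180°–360°, so θ = 360° − 143.1° = 216.9°.
At 360°/29.530 d per day, 216.9° corresponds to 17.79 days.

17.8 days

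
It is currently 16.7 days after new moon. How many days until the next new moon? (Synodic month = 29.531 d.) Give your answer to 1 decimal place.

12.8 days

One full lunation from the last new moon is 29.531 d; remaining = 29.531 − 16.7 = 12.831 d.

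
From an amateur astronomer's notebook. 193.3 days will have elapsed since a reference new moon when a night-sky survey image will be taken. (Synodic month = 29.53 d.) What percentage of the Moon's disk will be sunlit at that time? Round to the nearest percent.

98%

193.3 d spans 6 complete synodic months (6 × 29.53 = 177.18 d) plus 16.12 d.
Phase angle: θ = 360°·(16.12 d)/(29.53 d) = 196.5°.
Illuminated fraction = (1 − cos 196.5°)/2 = (1 − (-0.959))/2 ≈ 0.979, so 98%.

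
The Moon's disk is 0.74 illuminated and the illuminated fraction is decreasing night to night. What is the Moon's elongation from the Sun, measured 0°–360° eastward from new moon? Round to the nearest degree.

241°

cos θ = 1 − 2f = -0.480, giving a principal value of 118.7°.
Waning ⇒ past full, so θ = 360° − 118.7° = 241.3°.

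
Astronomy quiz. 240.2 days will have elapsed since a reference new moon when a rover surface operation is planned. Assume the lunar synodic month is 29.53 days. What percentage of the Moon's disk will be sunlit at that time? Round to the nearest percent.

17%

240.2/29.53 = 8.134 lunations, so 8 complete cycles and 3.96 d into the next.
Phase angle: θ = 360°·(3.96 d)/(29.53 d) = 48.3°.
Illuminated fraction = (1 − cos 48.3°)/2 = (1 − 0.666)/2 ≈ 0.167, so 17%.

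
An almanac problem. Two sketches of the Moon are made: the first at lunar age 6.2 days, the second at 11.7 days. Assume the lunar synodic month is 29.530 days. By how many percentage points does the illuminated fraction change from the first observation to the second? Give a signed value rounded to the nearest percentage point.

θ₁ = 360° × 6.2/29.530 = 75.6°, f₁ = (1 − cos θ₁)/2 = 0.376.
θ₂ = 360° × 11.7/29.530 = 142.6°, f₂ = (1 − cos θ₂)/2 = 0.897.
Change = f₂ − f₁ = +0.522 → +52 percentage points.

+52 percentage points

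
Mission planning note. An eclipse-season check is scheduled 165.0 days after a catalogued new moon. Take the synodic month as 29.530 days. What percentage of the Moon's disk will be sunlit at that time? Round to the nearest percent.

93%

165.0/29.530 = 5.588 lunations, so 5 complete cycles and 17.35 d into the next.
Phase angle: θ = 360°·(17.35 d)/(29.530 d) = 211.5°.
Illuminated fraction = (1 − cos 211.5°)/2 = (1 − (-0.853))/2 ≈ 0.926, so 93%.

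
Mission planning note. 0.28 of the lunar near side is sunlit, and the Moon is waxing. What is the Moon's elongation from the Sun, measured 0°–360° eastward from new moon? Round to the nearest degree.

64°

Invert f = (1 − cos θ)/2 to get cos θ = 1 − 2(0.28) = 0.440, hence θ₀ = arccos 0.440 = 63.9°.
Waxing ⇒ before full, so θ = 63.9°.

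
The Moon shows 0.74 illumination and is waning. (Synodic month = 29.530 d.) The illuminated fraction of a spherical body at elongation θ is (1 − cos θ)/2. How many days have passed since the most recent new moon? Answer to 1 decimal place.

From f = (1 − cos θ)/2: cos θ = 1 − 2×0.74 = -0.480; arccos → 118.7°.
A waning Moon lies in 180°–360°, so θ = 360° − 118.7° = 241.3°.
Age = 29.530 × 241.3°/360° ≈ 19.79 days.

19.8 days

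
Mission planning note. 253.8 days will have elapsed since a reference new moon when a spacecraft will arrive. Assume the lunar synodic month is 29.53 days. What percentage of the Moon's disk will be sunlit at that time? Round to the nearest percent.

253.8 d spans 8 complete synodic months (8 × 29.53 = 236.24 d) plus 17.56 d.
The Moon has covered 17.56/29.53 of its cycle, so θ ≈ 360° × 17.56/29.53 = 214.1°.
Illuminated fraction = (1 − cos 214.1°)/2 = (1 − (-0.828))/2 ≈ 0.914, so 91%.

91%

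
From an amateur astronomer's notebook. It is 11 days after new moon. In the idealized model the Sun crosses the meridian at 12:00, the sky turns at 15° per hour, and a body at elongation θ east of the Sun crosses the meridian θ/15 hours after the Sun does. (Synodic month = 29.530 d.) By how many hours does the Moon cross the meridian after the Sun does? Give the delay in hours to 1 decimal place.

8.9 h

Phase angle: θ = 360°·(11 d)/(29.530 d) = 134.1°.
The Moon trails the Sun by θ/15 = 134.1/15 ≈ 8.94 hours.
So the Moon crosses the meridian 8.94 h after the Sun.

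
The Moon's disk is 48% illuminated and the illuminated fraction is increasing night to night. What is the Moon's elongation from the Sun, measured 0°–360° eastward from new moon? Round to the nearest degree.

cos θ = 1 − 2f = 0.040, giving a principal value of 87.7°.
Before full moon the principal value applies: θ = 87.7°.

88°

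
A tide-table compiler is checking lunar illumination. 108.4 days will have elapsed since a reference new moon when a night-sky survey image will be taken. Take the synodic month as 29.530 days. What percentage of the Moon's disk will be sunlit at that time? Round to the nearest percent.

Reduce mod P: 108.4 − 3×29.530 = 19.81 d into the current lunation.
Elongation θ = 360° × 19.81/29.530 ≈ 241.5°.
With cos θ = (-0.477), the lit fraction is (1 − (-0.477))/2 ≈ 0.739, so 74%.

74%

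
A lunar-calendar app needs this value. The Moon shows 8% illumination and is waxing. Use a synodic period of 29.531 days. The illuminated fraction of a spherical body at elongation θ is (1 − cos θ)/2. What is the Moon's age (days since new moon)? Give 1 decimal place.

2.7 days

From f = (1 − cos θ)/2: cos θ = 1 − 2×0.08 = 0.840; arccos → 32.9°.
Before full moon the principal value applies: θ = 32.9°.
At 360°/29.531 d per day, 32.9° corresponds to 2.70 days.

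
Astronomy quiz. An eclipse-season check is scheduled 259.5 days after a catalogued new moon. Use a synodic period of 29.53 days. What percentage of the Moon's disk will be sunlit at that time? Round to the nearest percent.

259.5/29.53 = 8.788 lunations, so 8 complete cycles and 23.26 d into the next.
Elongation θ = 360° × 23.26/29.53 ≈ 283.6°.
With cos θ = 0.235, the lit fraction is (1 − 0.235)/2 ≈ 0.383, so 38%.

38%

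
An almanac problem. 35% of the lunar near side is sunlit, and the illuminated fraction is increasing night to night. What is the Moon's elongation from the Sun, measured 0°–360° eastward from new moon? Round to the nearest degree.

cos θ = 1 − 2f = 0.300, giving a principal value of 72.5°.
Waxing ⇒ before full, so θ = 72.5°.

73°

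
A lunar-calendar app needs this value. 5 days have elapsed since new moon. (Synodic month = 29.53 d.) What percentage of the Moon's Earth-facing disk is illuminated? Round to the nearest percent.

26%

Elongation θ = 360° × 5/29.53 ≈ 61.0°.
cos 61.0° = 0.485, so f = (1 − 0.485)/2 = 0.257, so 26%.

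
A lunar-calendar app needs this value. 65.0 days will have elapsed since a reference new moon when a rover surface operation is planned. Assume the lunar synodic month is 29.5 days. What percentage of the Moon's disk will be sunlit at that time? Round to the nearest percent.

36%

65.0 d spans 2 complete synodic months (2 × 29.5 = 59.00 d) plus 6.00 d.
Elongation θ = 360° × 6.00/29.5 ≈ 73.2°.
cos 73.2° = 0.289, so f = (1 − 0.289)/2 = 0.356, so 36%.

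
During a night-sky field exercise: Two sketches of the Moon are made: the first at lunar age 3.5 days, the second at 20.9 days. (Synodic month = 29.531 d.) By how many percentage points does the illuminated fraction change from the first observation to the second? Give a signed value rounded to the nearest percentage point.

First observation: θ = 360°·3.5/29.531 = 42.7°, so f = 0.132.
Second observation: θ = 254.8°, f = 0.631.
Δf = 0.631 − 0.132 = +0.499, i.e. +50 pp.

+50 pp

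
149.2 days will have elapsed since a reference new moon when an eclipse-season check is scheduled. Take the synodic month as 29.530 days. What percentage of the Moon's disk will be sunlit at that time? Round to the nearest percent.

3%

Reduce mod P: 149.2 − 5×29.530 = 1.55 d into the current lunation.
Phase angle: θ = 360°·(1.55 d)/(29.530 d) = 18.9°.
cos 18.9° = 0.946, so f = (1 − 0.946)/2 = 0.027, so 3%.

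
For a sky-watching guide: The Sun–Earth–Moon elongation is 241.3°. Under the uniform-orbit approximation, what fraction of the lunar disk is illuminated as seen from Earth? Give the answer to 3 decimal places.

Half-versine of 241.3°: (1 − (-0.480))/2 = 0.740.

0.740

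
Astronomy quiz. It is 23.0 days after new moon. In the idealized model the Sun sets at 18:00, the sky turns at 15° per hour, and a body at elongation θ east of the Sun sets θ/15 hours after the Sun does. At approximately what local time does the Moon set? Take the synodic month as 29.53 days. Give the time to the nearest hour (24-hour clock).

The Moon has covered 23.0/29.53 of its cycle, so θ ≈ 360° × 23.0/29.53 = 280.4°.
Delay after the Sun = 280.4° / (15°/h) ≈ 18.69 h.
18:00 + 18.69 h ≈ 12:42 → 13:00 to the nearest hour.

13:00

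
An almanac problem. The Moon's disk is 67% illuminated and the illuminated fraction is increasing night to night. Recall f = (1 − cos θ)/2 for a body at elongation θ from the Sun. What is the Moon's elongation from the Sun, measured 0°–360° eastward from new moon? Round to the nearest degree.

110°

Invert f = (1 − cos θ)/2 to get cos θ = 1 − 2(0.67) = -0.340, hence θ₀ = arccos -0.340 = 109.9°.
Waxing ⇒ before full, so θ = 109.9°.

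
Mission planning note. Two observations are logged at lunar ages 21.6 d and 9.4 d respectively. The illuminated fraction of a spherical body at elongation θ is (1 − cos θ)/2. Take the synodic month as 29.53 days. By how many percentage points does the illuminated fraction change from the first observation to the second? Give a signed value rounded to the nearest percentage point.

+15 pp

First observation: θ = 360°·21.6/29.53 = 263.3°, so f = 0.558.
Second observation: θ = 114.6°, f = 0.708.
Δf = 0.708 − 0.558 = +0.150, i.e. +15 pp.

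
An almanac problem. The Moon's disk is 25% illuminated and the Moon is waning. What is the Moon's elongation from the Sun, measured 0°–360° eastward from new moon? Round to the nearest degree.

300°

Invert f = (1 − cos θ)/2 to get cos θ = 1 − 2(0.25) = 0.500, hence θ₀ = arccos 0.500 = 60.0°.
A waning Moon lies in 180°–360°, so θ = 360° − 60.0° = 300.0°.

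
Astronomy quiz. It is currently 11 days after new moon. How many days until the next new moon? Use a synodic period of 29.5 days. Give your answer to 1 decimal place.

18.5 days

One full lunation from the last new moon is 29.5 d; remaining = 29.5 − 11 = 18.500 d.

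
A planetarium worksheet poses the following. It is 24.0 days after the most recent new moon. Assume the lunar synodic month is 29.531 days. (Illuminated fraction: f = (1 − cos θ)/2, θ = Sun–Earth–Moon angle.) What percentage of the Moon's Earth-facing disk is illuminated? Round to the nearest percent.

31%

Phase angle: θ = 360°·(24.0 d)/(29.531 d) = 292.6°.
Illuminated fraction = (1 − cos 292.6°)/2 = (1 − 0.384)/2 ≈ 0.308, so 31%.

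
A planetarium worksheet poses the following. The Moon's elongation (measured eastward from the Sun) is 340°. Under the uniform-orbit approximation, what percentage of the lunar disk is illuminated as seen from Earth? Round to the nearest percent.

f = (1 − cos 340°)/2 = (1 − 0.940)/2 ≈ 0.030, i.e. 3%.

3%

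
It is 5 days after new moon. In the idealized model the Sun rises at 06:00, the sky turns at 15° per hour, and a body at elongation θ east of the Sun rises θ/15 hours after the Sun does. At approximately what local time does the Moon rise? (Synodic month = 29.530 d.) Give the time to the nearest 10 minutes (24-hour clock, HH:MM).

10:00

Elongation θ = 360° × 5/29.530 ≈ 61.0°.
Delay after the Sun = 61.0° / (15°/h) ≈ 4.06 h.
06:00 + 4.064 h ≈ 10:04 → 10:00 to the nearest ten minutes.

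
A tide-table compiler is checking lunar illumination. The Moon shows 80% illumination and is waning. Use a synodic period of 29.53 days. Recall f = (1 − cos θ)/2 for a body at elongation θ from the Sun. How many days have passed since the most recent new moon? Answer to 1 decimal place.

From f = (1 − cos θ)/2: cos θ = 1 − 2×0.80 = -0.600; arccos → 126.9°.
A waning Moon lies in 180°–360°, so θ = 360° − 126.9° = 233.1°.
That fraction of the synodic month is 233.1/360 × 29.53 d ≈ 19.12 d.

19.1 days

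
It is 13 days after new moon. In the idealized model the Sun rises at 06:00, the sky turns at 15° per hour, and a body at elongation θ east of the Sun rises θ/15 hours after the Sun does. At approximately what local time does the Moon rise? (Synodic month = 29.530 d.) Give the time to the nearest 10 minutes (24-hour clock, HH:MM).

16:30

The Moon has covered 13/29.530 of its cycle, so θ ≈ 360° × 13/29.530 = 158.5°.
Delay after the Sun = 158.5° / (15°/h) ≈ 10.57 h.
06:00 + 10.566 h ≈ 16:34 → 16:30 to the nearest ten minutes.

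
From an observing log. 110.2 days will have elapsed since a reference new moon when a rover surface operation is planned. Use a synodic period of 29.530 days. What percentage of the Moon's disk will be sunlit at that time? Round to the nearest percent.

Reduce mod P: 110.2 − 3×29.530 = 21.61 d into the current lunation.
Phase angle: θ = 360°·(21.61 d)/(29.530 d) = 263.4°.
With cos θ = (-0.114), the lit fraction is (1 − (-0.114))/2 ≈ 0.557, so 56%.

56%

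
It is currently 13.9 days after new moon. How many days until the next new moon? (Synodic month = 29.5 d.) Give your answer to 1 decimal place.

One full lunation from the last new moon is 29.5 d; remaining = 29.5 − 13.9 = 15.600 d.

15.6 days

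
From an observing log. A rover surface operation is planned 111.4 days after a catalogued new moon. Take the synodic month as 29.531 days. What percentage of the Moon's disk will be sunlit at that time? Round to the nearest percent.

Reduce mod P: 111.4 − 3×29.531 = 22.81 d into the current lunation.
The Moon has covered 22.81/29.531 of its cycle, so θ ≈ 360° × 22.81/29.531 = 278.0°.
Illuminated fraction = (1 − cos 278.0°)/2 = (1 − 0.140)/2 ≈ 0.430, so 43%.

43%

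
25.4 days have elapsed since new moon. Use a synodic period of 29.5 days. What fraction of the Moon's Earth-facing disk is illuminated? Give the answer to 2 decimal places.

0.18

Elongation θ = 360° × 25.4/29.5 ≈ 310.0°.
With cos θ = 0.642, the lit fraction is (1 − 0.642)/2 ≈ 0.179.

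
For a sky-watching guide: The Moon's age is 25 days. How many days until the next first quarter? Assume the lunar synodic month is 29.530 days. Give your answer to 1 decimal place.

First quarter occurs at elongation 90°, i.e. at age 29.530 × 90/360 = 7.383 d.
Already past this cycle's first quarter; the next is at 7.383 + 29.530 = 36.913 d, so 36.913 − 25 = 11.913 days.

11.9 days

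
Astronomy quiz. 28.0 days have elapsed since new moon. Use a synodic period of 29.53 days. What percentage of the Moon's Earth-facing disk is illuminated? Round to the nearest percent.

Phase angle: θ = 360°·(28.0 d)/(29.53 d) = 341.3°.
With cos θ = 0.947, the lit fraction is (1 − 0.947)/2 ≈ 0.026, so 3%.

3%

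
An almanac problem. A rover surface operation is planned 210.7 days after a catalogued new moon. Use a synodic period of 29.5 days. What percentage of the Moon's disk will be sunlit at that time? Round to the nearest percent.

19%

Reduce mod P: 210.7 − 7×29.5 = 4.20 d into the current lunation.
Elongation θ = 360° × 4.20/29.5 ≈ 51.3°.
With cos θ = 0.626, the lit fraction is (1 − 0.626)/2 ≈ 0.187, so 19%.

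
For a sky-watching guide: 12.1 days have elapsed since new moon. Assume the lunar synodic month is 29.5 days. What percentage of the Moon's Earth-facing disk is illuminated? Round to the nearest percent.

92%

Elongation θ = 360° × 12.1/29.5 ≈ 147.7°.
Illuminated fraction = (1 − cos 147.7°)/2 = (1 − (-0.845))/2 ≈ 0.922, so 92%.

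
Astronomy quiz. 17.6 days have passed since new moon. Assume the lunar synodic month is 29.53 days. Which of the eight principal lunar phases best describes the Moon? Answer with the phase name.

θ ≈ 360° × 17.6/29.53 = 215°, which falls in the waning gibbous sector.

waning gibbous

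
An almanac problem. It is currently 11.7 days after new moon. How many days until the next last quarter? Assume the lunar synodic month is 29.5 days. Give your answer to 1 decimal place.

10.4 days

Last quarter occurs at elongation 270°, i.e. at age 29.5 × 270/360 = 22.125 d.
That is 22.125 − 11.7 = 10.425 days ahead.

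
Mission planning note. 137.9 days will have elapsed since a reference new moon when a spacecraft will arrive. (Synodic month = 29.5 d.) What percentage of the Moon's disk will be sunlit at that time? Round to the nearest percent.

137.9/29.5 = 4.675 lunations, so 4 complete cycles and 19.90 d into the next.
The Moon has covered 19.90/29.5 of its cycle, so θ ≈ 360° × 19.90/29.5 = 242.8°.
cos 242.8° = (-0.456), so f = (1 − (-0.456))/2 = 0.728, so 73%.

73%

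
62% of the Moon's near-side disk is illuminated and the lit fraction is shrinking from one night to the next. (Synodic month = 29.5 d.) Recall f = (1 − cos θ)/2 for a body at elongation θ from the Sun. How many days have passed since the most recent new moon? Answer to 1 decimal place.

From f = (1 − cos θ)/2: cos θ = 1 − 2×0.62 = -0.240; arccos → 103.9°.
Waning ⇒ past full, so θ = 360° − 103.9° = 256.1°.
Age = 29.5 × 256.1°/360° ≈ 20.99 days.

21.0 days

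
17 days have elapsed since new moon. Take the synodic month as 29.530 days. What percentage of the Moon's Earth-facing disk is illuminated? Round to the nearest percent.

Phase angle: θ = 360°·(17 d)/(29.530 d) = 207.2°.
With cos θ = (-0.889), the lit fraction is (1 − (-0.889))/2 ≈ 0.945, so 94%.

94%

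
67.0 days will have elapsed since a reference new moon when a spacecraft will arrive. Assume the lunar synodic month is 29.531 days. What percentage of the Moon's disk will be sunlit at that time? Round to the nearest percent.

56%

67.0 d spans 2 complete synodic months (2 × 29.531 = 59.06 d) plus 7.94 d.
The Moon has covered 7.94/29.531 of its cycle, so θ ≈ 360° × 7.94/29.531 = 96.8°.
Illuminated fraction = (1 − cos 96.8°)/2 = (1 − (-0.118))/2 ≈ 0.559, so 56%.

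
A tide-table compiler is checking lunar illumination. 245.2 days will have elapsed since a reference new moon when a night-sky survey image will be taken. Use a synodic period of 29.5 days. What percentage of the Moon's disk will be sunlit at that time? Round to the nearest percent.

69%

Reduce mod P: 245.2 − 8×29.5 = 9.20 d into the current lunation.
The Moon has covered 9.20/29.5 of its cycle, so θ ≈ 360° × 9.20/29.5 = 112.3°.
With cos θ = (-0.379), the lit fraction is (1 − (-0.379))/2 ≈ 0.689, so 69%.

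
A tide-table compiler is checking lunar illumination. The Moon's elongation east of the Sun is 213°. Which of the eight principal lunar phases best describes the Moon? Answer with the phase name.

waning gibbous

213° lies in the waning gibbous sector of the 8-phase cycle.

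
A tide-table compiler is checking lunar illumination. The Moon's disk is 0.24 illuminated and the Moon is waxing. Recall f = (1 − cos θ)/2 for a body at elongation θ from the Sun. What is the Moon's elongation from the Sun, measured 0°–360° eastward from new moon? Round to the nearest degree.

59°

Invert f = (1 − cos θ)/2 to get cos θ = 1 − 2(0.24) = 0.520, hence θ₀ = arccos 0.520 = 58.7°.
The Moon is waxing (0°–180°), so θ = 58.7° directly.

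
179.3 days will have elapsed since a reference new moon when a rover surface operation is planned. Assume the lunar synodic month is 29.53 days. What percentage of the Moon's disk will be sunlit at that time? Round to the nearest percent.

5%

179.3/29.53 = 6.072 lunations, so 6 complete cycles and 2.12 d into the next.
Elongation θ = 360° × 2.12/29.53 ≈ 25.8°.
cos 25.8° = 0.900, so f = (1 − 0.900)/2 = 0.050, so 5%.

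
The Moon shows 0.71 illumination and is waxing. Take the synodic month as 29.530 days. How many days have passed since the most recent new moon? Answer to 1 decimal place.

From f = (1 − cos θ)/2: cos θ = 1 − 2×0.71 = -0.420; arccos → 114.8°.
The Moon is waxing (0°–180°), so θ = 114.8° directly.
At 360°/29.530 d per day, 114.8° corresponds to 9.42 days.

9.4 days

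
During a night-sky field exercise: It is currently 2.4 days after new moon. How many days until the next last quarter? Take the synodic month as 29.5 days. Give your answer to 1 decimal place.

19.7 days

Last quarter occurs at elongation 270°, i.e. at age 29.5 × 270/360 = 22.125 d.
So 19.725 days remain (22.125 − 2.4).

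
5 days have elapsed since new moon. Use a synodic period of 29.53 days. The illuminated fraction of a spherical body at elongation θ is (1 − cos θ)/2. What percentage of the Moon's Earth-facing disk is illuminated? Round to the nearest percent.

Elongation θ = 360° × 5/29.53 ≈ 61.0°.
cos 61.0° = 0.485, so f = (1 − 0.485)/2 = 0.257, so 26%.

26%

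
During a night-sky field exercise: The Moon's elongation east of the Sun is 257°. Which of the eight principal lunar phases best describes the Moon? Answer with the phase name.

257° lies in the last quarter sector of the 8-phase cycle.

last quarter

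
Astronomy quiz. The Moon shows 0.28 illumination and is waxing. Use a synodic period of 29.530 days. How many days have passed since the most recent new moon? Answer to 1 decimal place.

Invert f = (1 − cos θ)/2 to get cos θ = 1 − 2(0.28) = 0.440, hence θ₀ = arccos 0.440 = 63.9°.
Waxing ⇒ before full, so θ = 63.9°.
Age = 29.530 × 63.9°/360° ≈ 5.24 days.

5.2 days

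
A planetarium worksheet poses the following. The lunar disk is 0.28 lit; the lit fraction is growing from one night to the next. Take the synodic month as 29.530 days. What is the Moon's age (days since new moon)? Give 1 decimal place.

cos θ = 1 − 2f = 0.440, giving a principal value of 63.9°.
Before full moon the principal value applies: θ = 63.9°.
Age = 29.530 × 63.9°/360° ≈ 5.24 days.

5.2 days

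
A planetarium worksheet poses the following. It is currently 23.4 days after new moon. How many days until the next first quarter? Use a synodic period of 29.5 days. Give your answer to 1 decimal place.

First quarter occurs at elongation 90°, i.e. at age 29.5 × 90/360 = 7.375 d.
This lunation's first quarter (7.375 d) has passed, so add one period: 36.875 − 23.4 = 13.475 days.

13.5 days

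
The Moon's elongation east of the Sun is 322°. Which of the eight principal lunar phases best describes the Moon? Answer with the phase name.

The waning crescent sector spans roughly 292°–338°; 322° falls inside it.

waning crescent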